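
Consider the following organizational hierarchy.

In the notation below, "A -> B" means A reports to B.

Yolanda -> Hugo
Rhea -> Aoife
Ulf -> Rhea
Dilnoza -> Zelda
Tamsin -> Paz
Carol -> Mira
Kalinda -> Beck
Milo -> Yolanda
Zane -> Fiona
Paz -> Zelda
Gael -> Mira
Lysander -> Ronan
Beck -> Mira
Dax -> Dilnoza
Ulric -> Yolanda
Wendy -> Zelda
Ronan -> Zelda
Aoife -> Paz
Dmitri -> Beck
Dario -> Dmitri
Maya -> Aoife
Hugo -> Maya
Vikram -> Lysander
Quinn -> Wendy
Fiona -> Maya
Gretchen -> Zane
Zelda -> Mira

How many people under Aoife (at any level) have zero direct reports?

4

The people in Aoife's organization with no one reporting to them are Ulf, Gretchen, Milo, Ulric. That is 4.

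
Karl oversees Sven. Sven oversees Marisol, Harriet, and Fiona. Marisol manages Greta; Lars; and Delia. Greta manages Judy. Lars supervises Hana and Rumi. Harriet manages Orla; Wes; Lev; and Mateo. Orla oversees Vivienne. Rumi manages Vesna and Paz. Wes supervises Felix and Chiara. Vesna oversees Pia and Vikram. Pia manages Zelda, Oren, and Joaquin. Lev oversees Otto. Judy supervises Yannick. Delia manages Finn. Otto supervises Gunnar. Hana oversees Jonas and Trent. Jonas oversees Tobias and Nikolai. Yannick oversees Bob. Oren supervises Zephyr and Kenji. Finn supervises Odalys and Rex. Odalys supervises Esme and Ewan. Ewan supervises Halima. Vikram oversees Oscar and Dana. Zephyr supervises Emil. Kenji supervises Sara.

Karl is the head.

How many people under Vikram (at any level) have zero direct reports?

The people in Vikram's organization with no one reporting to them are Dana, Oscar. That is 2.

2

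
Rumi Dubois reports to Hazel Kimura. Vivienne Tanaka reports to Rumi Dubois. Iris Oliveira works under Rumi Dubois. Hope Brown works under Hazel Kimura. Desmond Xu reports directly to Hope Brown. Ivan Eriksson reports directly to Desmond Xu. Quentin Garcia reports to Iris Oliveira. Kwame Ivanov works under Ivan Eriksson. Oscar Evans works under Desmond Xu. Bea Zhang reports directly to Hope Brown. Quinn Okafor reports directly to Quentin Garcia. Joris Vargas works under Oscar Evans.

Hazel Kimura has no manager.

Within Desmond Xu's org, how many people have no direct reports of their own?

The people in Desmond Xu's organization with no one reporting to them are Joris Vargas, Kwame Ivanov. That is 2.

2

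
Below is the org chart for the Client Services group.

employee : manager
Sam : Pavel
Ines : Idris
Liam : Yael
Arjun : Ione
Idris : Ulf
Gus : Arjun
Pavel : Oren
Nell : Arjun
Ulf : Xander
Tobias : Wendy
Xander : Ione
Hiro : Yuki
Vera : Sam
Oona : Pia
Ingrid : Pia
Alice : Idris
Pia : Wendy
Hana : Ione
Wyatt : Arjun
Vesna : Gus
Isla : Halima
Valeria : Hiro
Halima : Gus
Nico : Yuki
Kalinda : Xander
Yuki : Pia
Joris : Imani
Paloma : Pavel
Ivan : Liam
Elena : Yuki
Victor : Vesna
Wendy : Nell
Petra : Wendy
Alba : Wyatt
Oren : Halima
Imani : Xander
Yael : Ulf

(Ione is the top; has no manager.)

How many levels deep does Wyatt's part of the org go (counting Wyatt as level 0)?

The longest chain under Wyatt runs Wyatt → Alba, which is 1 level below Wyatt.

1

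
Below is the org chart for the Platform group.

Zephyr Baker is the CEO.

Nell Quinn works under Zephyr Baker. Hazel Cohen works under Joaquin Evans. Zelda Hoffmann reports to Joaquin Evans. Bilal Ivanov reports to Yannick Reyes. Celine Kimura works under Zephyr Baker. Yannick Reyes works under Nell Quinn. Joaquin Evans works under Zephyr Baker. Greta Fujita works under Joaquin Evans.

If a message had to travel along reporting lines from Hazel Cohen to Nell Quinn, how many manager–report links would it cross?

Hazel Cohen is 2 levels below Zephyr Baker, and Nell Quinn is 1 level below Zephyr Baker (their lowest common manager). The shortest path runs up from Hazel Cohen to Zephyr Baker and back down to Nell Quinn: 2 + 1 = 3 links.

3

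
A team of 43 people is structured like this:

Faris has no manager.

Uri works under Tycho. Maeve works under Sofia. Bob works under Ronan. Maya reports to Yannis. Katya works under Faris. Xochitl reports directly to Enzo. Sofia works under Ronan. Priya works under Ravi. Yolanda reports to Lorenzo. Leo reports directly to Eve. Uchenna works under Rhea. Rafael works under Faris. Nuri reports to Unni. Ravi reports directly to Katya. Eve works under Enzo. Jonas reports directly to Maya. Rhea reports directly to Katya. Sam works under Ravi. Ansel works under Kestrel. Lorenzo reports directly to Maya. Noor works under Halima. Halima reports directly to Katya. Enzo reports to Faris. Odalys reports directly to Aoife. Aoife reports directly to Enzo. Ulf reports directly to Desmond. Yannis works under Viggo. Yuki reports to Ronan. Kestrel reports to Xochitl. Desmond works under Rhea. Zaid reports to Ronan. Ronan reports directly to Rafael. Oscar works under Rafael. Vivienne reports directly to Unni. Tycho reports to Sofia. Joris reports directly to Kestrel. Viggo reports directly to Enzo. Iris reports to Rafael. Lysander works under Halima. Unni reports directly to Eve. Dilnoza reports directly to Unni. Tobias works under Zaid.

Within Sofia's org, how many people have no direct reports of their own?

The people in Sofia's organization with no one reporting to them are Maeve, Uri. That is 2.

2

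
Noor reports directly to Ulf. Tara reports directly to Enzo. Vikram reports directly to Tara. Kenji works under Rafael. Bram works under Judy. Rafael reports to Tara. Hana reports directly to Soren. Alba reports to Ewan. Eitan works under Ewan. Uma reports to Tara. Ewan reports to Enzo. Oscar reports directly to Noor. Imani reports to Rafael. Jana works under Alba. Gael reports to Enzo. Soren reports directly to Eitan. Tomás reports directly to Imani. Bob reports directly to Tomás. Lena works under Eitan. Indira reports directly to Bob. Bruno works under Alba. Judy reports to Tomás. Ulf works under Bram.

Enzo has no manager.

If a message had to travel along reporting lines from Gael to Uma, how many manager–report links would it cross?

3

Gael is 1 level below Enzo, and Uma is 2 levels below Enzo (their lowest common manager). The shortest path runs up from Gael to Enzo and back down to Uma: 1 + 2 = 3 links.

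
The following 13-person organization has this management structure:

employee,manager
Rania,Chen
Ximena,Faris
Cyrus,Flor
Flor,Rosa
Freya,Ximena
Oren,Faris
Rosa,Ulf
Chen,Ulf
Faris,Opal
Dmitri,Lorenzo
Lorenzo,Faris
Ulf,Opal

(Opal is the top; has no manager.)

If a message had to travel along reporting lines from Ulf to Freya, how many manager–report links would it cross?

4

Ulf is 1 level below Opal, and Freya is 3 levels below Opal (their lowest common manager). The shortest path runs up from Ulf to Opal and back down to Freya: 1 + 3 = 4 links.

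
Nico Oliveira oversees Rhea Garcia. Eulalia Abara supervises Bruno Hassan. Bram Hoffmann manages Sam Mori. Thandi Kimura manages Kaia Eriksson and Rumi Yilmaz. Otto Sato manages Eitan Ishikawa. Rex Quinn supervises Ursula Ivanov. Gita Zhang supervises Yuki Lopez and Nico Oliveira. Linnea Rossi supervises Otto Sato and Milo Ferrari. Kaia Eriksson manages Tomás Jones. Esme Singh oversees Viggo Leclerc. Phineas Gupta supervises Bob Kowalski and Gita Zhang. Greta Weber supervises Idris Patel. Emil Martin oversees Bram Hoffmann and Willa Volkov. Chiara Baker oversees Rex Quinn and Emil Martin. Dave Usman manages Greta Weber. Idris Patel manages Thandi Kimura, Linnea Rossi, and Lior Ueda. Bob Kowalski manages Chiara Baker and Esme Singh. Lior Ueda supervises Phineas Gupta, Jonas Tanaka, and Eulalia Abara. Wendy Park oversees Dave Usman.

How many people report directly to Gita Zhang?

Gita Zhang directly manages Yuki Lopez, Nico Oliveira. That is 2 direct reports.

2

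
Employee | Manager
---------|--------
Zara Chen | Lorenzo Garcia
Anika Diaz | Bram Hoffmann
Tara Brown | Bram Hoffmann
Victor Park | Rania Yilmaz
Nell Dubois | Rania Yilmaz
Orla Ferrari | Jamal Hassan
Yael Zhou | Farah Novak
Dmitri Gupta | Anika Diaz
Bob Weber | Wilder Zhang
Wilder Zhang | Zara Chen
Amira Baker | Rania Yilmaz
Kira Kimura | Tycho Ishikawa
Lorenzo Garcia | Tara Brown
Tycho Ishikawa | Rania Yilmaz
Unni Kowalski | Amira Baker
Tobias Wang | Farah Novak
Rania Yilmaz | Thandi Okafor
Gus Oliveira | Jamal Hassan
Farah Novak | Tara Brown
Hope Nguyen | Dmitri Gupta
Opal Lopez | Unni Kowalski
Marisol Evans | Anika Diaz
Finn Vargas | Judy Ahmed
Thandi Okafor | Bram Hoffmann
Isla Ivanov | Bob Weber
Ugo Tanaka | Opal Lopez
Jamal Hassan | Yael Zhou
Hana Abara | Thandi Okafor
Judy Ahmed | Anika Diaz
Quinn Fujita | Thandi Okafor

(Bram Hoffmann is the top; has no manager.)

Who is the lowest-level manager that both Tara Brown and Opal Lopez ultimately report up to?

Bram Hoffmann

Tara Brown's chain of managers is Bram Hoffmann. Opal Lopez's chain of managers is Unni Kowalski, Amira Baker, Rania Yilmaz, Thandi Okafor, Bram Hoffmann. The first manager that appears in both chains is Bram Hoffmann.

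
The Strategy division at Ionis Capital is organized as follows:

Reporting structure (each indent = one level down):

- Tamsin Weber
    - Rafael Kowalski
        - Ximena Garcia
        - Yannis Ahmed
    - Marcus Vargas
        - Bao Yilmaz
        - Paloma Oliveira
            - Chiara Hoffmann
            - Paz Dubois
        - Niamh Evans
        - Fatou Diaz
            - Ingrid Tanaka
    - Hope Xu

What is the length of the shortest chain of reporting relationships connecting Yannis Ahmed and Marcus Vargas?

Yannis Ahmed is 2 levels below Tamsin Weber, and Marcus Vargas is 1 level below Tamsin Weber (their lowest common manager). The shortest path runs up from Yannis Ahmed to Tamsin Weber and back down to Marcus Vargas: 2 + 1 = 3 links.

3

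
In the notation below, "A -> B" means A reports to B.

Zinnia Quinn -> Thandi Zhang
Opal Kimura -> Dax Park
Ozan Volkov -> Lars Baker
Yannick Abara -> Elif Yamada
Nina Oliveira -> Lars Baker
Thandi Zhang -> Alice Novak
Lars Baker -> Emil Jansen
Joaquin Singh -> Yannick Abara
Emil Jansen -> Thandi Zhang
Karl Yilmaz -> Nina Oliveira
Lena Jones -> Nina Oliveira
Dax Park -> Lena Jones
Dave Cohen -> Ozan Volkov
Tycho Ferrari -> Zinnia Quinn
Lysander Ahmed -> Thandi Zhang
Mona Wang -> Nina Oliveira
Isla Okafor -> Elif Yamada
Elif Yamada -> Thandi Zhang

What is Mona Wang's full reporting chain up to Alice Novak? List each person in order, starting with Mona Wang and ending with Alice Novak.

Mona Wang reports to Nina Oliveira. Nina Oliveira reports to Lars Baker. Lars Baker reports to Emil Jansen. Emil Jansen reports to Thandi Zhang. Thandi Zhang reports to Alice Novak. Alice Novak is at the top.

Mona Wang -> Nina Oliveira -> Lars Baker -> Emil Jansen -> Thandi Zhang -> Alice Novak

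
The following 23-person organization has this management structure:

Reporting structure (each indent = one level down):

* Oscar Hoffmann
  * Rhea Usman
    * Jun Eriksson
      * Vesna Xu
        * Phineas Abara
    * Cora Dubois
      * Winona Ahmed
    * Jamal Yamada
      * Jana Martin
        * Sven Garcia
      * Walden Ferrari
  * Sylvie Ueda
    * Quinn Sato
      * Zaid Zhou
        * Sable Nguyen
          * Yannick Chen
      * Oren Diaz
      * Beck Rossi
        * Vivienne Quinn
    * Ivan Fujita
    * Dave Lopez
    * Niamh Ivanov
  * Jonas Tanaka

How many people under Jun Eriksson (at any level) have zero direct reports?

1

The only person in Jun Eriksson's organization with no one reporting to them is Phineas Abara. That is 1.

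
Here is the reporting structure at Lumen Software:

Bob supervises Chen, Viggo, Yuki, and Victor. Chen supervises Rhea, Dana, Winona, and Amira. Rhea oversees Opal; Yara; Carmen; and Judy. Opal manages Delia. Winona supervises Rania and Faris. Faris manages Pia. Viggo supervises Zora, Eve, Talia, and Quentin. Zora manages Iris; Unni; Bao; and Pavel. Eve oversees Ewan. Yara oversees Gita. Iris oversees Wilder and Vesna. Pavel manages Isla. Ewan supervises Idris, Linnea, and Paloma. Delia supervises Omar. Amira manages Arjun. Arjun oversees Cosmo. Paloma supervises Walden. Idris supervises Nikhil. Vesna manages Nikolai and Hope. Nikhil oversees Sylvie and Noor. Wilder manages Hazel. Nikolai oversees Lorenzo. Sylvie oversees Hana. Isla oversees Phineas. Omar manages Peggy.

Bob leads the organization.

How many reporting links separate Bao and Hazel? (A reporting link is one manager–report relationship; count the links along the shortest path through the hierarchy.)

Bao is 1 level below Zora, and Hazel is 3 levels below Zora (their lowest common manager). The shortest path runs up from Bao to Zora and back down to Hazel: 1 + 3 = 4 links.

4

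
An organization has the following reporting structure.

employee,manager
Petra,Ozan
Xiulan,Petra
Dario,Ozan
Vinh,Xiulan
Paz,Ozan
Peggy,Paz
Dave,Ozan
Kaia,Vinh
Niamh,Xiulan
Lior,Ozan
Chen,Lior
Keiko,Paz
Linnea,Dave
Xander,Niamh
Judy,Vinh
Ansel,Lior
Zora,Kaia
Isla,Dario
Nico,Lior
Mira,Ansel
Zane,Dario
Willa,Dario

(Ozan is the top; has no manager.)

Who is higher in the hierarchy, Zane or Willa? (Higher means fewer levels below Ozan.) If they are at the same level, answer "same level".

Both Zane and Willa are 2 levels below Ozan.

same level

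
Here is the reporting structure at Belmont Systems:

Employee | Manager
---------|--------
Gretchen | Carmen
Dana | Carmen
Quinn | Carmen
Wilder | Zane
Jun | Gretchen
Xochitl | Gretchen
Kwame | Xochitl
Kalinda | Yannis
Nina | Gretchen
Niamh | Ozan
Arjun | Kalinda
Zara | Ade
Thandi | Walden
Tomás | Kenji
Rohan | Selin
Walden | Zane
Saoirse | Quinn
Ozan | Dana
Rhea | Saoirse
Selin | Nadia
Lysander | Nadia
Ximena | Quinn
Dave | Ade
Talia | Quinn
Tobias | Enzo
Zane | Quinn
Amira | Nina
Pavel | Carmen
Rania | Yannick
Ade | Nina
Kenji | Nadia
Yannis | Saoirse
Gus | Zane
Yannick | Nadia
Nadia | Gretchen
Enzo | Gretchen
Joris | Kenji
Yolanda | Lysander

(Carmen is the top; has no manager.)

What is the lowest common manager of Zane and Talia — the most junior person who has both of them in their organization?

Quinn

Zane's chain of managers is Quinn, Carmen. Talia's chain of managers is Quinn, Carmen. The first manager that appears in both chains is Quinn.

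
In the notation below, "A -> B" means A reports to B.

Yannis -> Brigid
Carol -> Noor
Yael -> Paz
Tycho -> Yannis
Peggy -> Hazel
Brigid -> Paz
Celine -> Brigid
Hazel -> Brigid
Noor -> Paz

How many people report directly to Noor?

Noor directly manages Carol. That is 1 direct report.

1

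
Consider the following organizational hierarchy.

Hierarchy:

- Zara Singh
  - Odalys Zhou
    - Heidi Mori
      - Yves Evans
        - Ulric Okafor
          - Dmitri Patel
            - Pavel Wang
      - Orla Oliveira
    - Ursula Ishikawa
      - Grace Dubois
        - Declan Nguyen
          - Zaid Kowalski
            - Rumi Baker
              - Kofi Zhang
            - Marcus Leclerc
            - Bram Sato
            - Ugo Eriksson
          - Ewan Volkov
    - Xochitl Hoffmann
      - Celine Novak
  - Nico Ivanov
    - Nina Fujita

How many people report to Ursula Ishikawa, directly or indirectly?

Ursula Ishikawa directly manages Grace Dubois. Under Grace Dubois: Declan Nguyen, Ewan Volkov, Zaid Kowalski, Ugo Eriksson, Bram Sato, Marcus Leclerc, Rumi Baker, Kofi Zhang (8). That's 9 in total.

9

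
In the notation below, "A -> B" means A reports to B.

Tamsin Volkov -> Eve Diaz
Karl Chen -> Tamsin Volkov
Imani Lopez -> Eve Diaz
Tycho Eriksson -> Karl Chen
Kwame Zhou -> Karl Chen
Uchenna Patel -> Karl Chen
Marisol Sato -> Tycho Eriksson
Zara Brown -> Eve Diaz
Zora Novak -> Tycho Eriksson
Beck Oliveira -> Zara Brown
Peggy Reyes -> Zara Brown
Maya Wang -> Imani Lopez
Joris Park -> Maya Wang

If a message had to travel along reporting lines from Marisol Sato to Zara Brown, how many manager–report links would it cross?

5

Marisol Sato is 4 levels below Eve Diaz, and Zara Brown is 1 level below Eve Diaz (their lowest common manager). The shortest path runs up from Marisol Sato to Eve Diaz and back down to Zara Brown: 4 + 1 = 5 links.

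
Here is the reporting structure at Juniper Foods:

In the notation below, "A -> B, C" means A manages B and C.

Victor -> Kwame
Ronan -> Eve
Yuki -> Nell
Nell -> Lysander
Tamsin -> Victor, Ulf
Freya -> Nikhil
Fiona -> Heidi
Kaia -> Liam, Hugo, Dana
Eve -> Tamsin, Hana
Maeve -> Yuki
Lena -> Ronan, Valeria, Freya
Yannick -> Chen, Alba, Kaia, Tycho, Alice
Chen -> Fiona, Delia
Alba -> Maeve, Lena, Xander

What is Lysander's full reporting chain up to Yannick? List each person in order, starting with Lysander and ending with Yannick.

Lysander reports to Nell. Nell reports to Yuki. Yuki reports to Maeve. Maeve reports to Alba. Alba reports to Yannick. Yannick is at the top.

Lysander -> Nell -> Yuki -> Maeve -> Alba -> Yannick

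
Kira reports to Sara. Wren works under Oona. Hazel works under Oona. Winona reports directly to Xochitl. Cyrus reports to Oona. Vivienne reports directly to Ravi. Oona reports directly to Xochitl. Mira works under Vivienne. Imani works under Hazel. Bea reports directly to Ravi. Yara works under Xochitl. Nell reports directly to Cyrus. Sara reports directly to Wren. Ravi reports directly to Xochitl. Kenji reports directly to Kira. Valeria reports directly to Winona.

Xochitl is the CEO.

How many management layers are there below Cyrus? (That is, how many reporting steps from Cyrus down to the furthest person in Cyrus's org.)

The longest chain under Cyrus runs Cyrus → Nell, which is 1 level below Cyrus.

1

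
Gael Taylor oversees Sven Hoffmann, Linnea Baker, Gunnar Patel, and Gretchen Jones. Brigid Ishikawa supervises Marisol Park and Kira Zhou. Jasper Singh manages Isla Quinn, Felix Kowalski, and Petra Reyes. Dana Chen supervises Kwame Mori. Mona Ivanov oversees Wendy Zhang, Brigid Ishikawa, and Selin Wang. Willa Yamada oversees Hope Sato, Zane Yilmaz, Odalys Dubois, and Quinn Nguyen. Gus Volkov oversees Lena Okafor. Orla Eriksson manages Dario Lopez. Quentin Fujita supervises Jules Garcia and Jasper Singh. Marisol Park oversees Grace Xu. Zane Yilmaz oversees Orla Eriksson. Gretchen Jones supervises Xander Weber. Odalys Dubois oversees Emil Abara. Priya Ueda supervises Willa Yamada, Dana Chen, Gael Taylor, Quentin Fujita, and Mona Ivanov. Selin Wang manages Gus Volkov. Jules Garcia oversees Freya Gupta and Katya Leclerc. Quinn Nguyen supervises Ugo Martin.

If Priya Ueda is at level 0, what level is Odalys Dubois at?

Chain from Odalys Dubois up to Priya Ueda: Odalys Dubois → Willa Yamada → Priya Ueda. That is 2 steps up, so Odalys Dubois is 2 levels below Priya Ueda.

2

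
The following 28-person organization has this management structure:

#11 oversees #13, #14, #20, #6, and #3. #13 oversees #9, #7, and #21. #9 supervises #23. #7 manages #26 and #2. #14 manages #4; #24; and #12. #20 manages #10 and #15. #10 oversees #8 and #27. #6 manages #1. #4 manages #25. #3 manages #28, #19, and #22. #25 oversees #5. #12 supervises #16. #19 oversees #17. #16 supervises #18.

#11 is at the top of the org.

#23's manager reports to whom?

#13

#23 reports to #9, and #9 reports to #13. So #23's skip-level manager is #13.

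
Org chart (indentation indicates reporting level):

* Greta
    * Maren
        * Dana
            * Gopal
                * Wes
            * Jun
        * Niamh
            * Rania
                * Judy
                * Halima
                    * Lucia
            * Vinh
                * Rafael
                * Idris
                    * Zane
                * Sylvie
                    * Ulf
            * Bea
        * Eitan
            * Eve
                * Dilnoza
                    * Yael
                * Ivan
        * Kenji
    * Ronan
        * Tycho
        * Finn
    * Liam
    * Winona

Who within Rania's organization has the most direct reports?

Direct-report counts within Rania's organization: Rania has 2; Halima has 1. The largest is 2, held by Rania.

Rania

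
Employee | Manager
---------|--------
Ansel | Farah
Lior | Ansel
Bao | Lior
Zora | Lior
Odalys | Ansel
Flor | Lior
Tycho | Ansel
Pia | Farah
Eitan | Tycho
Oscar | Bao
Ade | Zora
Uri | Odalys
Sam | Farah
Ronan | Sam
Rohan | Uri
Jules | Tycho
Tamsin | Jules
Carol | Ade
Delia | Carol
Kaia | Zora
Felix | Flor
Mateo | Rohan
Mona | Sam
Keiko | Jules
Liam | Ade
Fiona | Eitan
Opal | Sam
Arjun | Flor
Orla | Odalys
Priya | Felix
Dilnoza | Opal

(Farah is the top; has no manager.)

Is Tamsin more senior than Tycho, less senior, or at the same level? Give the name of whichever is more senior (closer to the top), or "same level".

Tamsin is 4 levels below Farah; Tycho is 2. Tycho is higher.

Tycho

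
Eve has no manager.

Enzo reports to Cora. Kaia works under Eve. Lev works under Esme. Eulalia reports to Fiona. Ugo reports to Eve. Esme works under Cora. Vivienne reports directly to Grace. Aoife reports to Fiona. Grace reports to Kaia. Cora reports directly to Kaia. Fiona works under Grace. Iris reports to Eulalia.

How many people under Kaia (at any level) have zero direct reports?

5

The people in Kaia's organization with no one reporting to them are Vivienne, Aoife, Iris, Lev, Enzo. That is 5.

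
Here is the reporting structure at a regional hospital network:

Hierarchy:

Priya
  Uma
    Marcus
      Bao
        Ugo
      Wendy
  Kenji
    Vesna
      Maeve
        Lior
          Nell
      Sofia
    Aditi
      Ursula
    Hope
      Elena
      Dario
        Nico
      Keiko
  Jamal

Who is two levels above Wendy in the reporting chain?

Uma

Wendy reports to Marcus, and Marcus reports to Uma. So Wendy's skip-level manager is Uma.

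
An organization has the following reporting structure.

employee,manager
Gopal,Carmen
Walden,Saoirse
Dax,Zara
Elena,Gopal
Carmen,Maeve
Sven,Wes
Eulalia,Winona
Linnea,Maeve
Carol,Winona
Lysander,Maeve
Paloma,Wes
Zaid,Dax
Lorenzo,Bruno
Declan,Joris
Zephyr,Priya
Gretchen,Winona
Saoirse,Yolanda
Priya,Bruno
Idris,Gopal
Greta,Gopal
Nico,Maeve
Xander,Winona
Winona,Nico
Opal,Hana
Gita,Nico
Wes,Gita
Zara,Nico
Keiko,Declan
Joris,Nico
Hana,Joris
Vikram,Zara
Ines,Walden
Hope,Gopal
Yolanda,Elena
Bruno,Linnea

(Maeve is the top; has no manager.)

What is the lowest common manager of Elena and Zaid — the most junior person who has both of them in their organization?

Elena's chain of managers is Gopal, Carmen, Maeve. Zaid's chain of managers is Dax, Zara, Nico, Maeve. The first manager that appears in both chains is Maeve.

Maeve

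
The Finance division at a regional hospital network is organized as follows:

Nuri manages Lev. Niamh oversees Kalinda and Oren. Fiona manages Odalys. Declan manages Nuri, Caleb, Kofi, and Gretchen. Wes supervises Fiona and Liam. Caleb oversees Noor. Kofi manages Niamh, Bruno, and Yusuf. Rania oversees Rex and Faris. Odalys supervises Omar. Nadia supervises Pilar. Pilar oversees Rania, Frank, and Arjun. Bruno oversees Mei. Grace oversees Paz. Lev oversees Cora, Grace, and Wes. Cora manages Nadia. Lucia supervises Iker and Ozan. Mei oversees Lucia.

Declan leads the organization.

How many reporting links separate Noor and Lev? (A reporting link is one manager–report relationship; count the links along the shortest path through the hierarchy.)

Noor is 2 levels below Declan, and Lev is 2 levels below Declan (their lowest common manager). The shortest path runs up from Noor to Declan and back down to Lev: 2 + 2 = 4 links.

4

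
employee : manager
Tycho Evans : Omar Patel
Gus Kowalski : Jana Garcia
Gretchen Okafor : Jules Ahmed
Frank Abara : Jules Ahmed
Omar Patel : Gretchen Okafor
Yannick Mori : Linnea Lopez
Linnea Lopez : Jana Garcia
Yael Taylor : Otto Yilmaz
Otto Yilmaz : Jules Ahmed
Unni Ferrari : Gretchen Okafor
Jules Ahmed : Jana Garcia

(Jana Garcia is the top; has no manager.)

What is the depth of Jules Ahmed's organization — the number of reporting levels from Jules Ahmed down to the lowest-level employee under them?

3

The longest chain under Jules Ahmed runs Jules Ahmed → Gretchen Okafor → Omar Patel → Tycho Evans, which is 3 levels below Jules Ahmed.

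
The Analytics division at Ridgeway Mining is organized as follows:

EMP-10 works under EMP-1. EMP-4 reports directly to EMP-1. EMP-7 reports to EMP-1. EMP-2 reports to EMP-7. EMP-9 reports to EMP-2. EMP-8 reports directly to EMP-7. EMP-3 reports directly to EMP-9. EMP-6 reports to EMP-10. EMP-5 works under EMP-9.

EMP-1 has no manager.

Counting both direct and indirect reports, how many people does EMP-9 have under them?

EMP-9 directly manages EMP-5, EMP-3. EMP-5 has no reports. EMP-3 has no reports. So EMP-9's organization is 2 direct reports plus everyone under them: 1 + 1 = 2.

2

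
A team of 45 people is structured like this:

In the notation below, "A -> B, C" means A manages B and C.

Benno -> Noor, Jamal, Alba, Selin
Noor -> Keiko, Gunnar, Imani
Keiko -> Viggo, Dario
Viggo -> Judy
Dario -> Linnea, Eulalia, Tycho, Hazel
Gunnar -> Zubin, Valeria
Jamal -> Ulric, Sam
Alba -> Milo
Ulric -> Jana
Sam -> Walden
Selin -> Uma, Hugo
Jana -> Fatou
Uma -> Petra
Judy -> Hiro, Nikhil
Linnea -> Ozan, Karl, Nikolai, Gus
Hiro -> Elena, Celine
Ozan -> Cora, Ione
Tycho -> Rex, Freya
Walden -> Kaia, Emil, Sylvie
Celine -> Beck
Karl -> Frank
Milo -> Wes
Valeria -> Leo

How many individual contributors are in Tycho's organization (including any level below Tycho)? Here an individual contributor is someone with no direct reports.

The people in Tycho's organization with no one reporting to them are Freya, Rex. That is 2.

2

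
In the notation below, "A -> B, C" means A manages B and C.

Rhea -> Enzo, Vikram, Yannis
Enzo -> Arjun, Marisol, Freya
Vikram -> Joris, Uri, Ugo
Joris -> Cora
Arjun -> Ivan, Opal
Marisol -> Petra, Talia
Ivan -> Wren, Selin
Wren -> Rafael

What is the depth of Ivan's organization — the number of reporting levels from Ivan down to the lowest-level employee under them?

The longest chain under Ivan runs Ivan → Wren → Rafael, which is 2 levels below Ivan.

2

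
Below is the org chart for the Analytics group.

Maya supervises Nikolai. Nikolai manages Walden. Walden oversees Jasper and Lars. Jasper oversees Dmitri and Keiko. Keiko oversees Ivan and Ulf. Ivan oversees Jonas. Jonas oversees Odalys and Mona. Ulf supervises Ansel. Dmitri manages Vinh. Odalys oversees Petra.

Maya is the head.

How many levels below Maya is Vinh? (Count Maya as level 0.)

Chain from Vinh up to Maya: Vinh → Dmitri → Jasper → Walden → Nikolai → Maya. That is 5 steps up, so Vinh is 5 levels below Maya.

5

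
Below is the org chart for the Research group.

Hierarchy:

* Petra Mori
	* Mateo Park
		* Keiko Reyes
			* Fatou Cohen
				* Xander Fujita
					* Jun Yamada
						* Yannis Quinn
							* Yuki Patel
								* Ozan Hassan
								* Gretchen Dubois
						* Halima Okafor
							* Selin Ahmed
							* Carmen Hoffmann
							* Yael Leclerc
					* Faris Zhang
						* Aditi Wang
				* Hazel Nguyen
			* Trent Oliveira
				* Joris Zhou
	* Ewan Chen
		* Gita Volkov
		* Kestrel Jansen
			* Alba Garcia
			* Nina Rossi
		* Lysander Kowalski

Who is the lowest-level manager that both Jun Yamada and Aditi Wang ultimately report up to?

Jun Yamada's chain of managers is Xander Fujita, Fatou Cohen, Keiko Reyes, Mateo Park, Petra Mori. Aditi Wang's chain of managers is Faris Zhang, Xander Fujita, Fatou Cohen, Keiko Reyes, Mateo Park, Petra Mori. The first manager that appears in both chains is Xander Fujita.

Xander Fujita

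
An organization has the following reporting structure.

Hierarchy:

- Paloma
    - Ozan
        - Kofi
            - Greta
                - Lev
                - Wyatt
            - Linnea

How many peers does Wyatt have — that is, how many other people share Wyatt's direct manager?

Wyatt reports to Greta. Greta's other direct reports are Lev — 1 peer.

1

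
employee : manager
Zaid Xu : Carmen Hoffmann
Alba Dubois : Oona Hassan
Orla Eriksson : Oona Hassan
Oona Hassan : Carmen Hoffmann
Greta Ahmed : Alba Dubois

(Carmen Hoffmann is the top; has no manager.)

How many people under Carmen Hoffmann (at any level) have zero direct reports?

3

The people in Carmen Hoffmann's organization with no one reporting to them are Zaid Xu, Greta Ahmed, Orla Eriksson. That is 3.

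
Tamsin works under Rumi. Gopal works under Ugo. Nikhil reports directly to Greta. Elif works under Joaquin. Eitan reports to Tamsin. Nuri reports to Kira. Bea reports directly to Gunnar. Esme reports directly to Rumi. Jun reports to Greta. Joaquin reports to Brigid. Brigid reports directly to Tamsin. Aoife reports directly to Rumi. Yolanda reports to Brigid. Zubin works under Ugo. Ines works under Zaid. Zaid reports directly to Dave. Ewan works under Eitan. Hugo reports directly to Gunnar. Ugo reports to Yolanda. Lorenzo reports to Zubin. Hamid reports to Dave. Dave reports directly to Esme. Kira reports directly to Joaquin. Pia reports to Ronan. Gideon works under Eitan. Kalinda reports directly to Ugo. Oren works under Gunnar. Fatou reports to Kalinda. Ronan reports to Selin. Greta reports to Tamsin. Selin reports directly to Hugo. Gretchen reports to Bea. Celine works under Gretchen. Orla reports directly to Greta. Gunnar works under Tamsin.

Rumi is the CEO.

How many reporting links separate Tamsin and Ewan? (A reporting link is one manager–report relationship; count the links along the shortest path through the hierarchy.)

2

Ewan is in Tamsin's organization: the chain from Ewan up to Tamsin is Ewan → Eitan → Tamsin, which is 2 links.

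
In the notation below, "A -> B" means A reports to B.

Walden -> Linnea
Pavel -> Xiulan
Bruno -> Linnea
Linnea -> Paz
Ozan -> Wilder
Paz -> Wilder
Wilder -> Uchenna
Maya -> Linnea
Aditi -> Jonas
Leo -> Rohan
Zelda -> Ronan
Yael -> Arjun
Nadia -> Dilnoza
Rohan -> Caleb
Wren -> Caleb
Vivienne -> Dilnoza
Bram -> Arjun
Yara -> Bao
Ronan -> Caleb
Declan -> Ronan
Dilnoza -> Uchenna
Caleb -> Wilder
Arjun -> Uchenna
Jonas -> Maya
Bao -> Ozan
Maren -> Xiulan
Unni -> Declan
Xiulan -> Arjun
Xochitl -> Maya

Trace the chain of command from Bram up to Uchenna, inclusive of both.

Bram -> Arjun -> Uchenna

Bram reports to Arjun. Arjun reports to Uchenna. Uchenna is at the top.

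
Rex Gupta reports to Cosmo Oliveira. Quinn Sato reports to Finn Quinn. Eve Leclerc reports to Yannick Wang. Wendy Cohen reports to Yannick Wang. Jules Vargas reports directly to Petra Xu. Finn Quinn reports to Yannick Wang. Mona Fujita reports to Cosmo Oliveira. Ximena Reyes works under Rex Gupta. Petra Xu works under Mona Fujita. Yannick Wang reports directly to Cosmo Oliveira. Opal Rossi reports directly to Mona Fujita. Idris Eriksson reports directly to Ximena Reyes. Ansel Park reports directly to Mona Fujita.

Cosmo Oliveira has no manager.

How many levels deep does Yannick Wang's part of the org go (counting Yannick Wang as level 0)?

2

The longest chain under Yannick Wang runs Yannick Wang → Finn Quinn → Quinn Sato, which is 2 levels below Yannick Wang.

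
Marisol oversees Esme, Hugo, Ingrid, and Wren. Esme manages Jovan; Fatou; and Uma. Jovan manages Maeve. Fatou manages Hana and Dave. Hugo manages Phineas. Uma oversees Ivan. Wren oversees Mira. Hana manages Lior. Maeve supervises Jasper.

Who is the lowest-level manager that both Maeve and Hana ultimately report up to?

Maeve's chain of managers is Jovan, Esme, Marisol. Hana's chain of managers is Fatou, Esme, Marisol. The first manager that appears in both chains is Esme.

Esme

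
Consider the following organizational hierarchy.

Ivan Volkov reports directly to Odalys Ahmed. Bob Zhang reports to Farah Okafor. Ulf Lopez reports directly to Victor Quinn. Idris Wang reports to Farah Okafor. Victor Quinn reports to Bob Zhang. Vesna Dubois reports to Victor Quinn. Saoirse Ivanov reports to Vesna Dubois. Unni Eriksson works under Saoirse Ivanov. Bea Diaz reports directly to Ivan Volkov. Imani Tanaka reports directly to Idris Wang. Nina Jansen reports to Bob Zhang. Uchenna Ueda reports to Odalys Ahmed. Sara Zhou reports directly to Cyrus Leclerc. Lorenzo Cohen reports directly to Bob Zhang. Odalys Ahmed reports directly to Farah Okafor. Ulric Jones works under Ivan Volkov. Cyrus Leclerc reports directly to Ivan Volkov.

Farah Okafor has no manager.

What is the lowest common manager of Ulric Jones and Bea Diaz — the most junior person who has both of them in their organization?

Ulric Jones's chain of managers is Ivan Volkov, Odalys Ahmed, Farah Okafor. Bea Diaz's chain of managers is Ivan Volkov, Odalys Ahmed, Farah Okafor. The first manager that appears in both chains is Ivan Volkov.

Ivan Volkov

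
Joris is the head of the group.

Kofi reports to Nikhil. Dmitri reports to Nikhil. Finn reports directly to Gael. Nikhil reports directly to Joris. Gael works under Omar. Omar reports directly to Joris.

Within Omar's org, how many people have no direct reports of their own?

The only person in Omar's organization with no one reporting to them is Finn. That is 1.

1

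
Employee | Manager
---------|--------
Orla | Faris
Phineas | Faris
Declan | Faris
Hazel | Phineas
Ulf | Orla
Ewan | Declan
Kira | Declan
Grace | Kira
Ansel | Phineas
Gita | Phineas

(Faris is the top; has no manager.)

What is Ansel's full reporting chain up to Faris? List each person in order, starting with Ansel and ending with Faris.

Ansel reports to Phineas. Phineas reports to Faris. Faris is at the top.

Ansel -> Phineas -> Faris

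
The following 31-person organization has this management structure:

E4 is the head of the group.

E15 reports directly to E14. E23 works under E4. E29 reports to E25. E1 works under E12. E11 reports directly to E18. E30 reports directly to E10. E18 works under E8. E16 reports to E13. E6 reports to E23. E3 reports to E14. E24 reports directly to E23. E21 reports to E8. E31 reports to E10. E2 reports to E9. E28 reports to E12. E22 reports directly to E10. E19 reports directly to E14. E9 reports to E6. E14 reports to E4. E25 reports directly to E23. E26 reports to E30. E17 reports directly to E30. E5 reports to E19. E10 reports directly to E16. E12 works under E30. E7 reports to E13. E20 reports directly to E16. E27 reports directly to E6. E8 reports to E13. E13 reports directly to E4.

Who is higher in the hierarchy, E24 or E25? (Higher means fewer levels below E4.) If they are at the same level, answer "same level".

same level

Both E24 and E25 are 2 levels below E4.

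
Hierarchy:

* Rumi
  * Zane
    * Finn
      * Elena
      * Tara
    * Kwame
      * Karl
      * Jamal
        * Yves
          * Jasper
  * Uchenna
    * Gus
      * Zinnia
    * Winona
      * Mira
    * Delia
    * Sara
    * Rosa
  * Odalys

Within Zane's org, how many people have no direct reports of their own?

The people in Zane's organization with no one reporting to them are Jasper, Karl, Tara, Elena. That is 4.

4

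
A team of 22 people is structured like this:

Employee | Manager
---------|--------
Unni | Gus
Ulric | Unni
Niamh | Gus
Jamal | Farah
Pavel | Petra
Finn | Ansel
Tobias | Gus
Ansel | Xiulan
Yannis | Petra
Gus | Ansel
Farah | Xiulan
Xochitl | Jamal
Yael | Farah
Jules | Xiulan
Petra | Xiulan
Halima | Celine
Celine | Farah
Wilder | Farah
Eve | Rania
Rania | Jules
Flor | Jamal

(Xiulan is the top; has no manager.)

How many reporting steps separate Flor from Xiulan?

Chain from Flor up to Xiulan: Flor → Jamal → Farah → Xiulan. That is 3 steps up, so Flor is 3 levels below Xiulan.

3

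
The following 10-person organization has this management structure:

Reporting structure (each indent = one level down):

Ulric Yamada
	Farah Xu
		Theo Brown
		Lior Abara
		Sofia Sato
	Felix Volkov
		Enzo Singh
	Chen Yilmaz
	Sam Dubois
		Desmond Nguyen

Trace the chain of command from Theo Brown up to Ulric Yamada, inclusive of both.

Theo Brown reports to Farah Xu. Farah Xu reports to Ulric Yamada. Ulric Yamada is at the top.

Theo Brown -> Farah Xu -> Ulric Yamada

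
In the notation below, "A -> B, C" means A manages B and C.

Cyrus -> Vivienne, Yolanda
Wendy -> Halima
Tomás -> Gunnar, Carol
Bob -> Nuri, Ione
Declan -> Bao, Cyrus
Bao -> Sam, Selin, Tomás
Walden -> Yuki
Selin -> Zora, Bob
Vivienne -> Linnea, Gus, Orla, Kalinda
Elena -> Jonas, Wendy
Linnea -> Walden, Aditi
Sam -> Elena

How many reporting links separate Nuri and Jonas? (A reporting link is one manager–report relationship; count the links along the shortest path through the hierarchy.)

6

Nuri is 3 levels below Bao, and Jonas is 3 levels below Bao (their lowest common manager). The shortest path runs up from Nuri to Bao and back down to Jonas: 3 + 3 = 6 links.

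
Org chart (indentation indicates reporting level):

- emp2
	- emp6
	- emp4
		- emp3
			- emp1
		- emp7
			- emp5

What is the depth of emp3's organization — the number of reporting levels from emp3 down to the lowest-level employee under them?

1

The longest chain under emp3 runs emp3 → emp1, which is 1 level below emp3.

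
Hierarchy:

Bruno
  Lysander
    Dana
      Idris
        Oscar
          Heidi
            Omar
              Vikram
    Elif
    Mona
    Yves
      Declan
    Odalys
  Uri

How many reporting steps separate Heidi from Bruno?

Chain from Heidi up to Bruno: Heidi → Oscar → Idris → Dana → Lysander → Bruno. That is 5 steps up, so Heidi is 5 levels below Bruno.

5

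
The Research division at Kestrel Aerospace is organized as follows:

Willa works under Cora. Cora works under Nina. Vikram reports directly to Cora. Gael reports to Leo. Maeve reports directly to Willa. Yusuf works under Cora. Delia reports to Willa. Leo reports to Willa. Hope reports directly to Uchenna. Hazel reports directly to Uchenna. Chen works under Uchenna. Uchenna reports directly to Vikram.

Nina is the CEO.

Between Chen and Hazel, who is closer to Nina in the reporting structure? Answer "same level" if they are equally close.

same level

Both Chen and Hazel are 4 levels below Nina.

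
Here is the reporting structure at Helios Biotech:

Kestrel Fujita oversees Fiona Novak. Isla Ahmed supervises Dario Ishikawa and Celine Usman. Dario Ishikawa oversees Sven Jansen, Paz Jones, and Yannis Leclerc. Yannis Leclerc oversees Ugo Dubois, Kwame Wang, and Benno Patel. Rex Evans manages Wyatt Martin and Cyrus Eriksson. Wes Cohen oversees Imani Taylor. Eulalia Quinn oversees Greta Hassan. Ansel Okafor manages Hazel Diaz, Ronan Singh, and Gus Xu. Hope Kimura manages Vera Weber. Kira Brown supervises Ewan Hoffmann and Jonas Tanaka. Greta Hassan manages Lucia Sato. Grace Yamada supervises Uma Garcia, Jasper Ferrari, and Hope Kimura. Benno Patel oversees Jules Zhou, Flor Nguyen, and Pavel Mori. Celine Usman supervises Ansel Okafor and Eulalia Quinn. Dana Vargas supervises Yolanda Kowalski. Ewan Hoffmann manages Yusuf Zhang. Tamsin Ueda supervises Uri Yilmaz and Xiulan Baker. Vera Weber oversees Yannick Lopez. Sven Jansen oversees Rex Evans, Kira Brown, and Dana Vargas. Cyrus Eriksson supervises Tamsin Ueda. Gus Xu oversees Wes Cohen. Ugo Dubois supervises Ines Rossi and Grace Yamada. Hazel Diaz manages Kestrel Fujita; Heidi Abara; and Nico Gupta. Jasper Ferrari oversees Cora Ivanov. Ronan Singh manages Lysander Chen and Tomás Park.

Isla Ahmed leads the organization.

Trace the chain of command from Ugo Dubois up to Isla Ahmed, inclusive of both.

Ugo Dubois reports to Yannis Leclerc. Yannis Leclerc reports to Dario Ishikawa. Dario Ishikawa reports to Isla Ahmed. Isla Ahmed is at the top.

Ugo Dubois -> Yannis Leclerc -> Dario Ishikawa -> Isla Ahmed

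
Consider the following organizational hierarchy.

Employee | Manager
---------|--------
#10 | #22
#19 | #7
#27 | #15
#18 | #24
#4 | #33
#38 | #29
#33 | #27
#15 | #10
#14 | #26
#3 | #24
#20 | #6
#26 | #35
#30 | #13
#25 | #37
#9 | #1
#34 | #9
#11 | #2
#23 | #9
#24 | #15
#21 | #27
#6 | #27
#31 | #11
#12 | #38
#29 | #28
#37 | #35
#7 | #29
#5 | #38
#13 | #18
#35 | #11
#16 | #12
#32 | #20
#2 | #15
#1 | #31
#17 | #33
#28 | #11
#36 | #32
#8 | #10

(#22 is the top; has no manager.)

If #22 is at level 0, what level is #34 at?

8

Chain from #34 up to #22: #34 → #9 → #1 → #31 → #11 → #2 → #15 → #10 → #22. That is 8 steps up, so #34 is 8 levels below #22.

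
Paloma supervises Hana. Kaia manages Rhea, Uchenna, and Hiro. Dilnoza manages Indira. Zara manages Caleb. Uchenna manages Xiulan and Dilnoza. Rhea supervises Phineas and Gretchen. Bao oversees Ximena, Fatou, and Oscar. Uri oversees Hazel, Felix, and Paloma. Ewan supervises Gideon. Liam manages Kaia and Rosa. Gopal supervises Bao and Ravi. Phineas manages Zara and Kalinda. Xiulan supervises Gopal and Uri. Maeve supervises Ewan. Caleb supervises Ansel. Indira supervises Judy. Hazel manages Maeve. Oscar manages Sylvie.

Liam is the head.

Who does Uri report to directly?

Xiulan

Uri reports directly to Xiulan.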